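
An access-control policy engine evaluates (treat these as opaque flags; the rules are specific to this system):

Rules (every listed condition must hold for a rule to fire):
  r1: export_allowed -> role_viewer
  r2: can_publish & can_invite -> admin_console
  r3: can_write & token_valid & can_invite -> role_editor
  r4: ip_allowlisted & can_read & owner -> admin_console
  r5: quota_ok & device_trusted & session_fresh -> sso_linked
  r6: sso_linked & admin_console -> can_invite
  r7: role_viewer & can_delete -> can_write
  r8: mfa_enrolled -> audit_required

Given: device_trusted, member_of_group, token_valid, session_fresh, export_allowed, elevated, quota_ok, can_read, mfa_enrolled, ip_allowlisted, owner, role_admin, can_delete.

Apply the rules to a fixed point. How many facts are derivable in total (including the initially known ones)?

20

Round 1 — r1, r4, r5, r8, derive role_viewer, admin_console, sso_linked, audit_required.
Round 2 — r6, r7, derive can_invite, can_write.
Round 3 — r3, derive role_editor.
Closure: {admin_console, audit_required, can_delete, can_invite, can_read, can_write, device_trusted, elevated, export_allowed, ip_allowlisted, member_of_group, mfa_enrolled, owner, quota_ok, role_admin, role_editor, role_viewer, session_fresh, sso_linked, token_valid} — 20 facts.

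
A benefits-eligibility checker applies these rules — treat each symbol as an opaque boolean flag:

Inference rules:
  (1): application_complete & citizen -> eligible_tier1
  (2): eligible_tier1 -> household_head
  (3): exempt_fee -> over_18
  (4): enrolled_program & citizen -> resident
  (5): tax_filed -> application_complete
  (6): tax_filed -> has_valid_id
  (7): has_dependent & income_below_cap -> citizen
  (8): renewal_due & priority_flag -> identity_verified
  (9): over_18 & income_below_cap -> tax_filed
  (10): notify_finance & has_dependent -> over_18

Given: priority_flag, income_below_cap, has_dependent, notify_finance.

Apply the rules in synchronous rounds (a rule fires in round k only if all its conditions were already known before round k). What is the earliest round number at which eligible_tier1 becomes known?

Round 1 — (7), (10), derive citizen, over_18.
Round 2 — (9), derive tax_filed.
Round 3 — (5), (6), derive application_complete, has_valid_id.
Round 4 — (1), derive eligible_tier1.
eligible_tier1 first appears in round 4.

4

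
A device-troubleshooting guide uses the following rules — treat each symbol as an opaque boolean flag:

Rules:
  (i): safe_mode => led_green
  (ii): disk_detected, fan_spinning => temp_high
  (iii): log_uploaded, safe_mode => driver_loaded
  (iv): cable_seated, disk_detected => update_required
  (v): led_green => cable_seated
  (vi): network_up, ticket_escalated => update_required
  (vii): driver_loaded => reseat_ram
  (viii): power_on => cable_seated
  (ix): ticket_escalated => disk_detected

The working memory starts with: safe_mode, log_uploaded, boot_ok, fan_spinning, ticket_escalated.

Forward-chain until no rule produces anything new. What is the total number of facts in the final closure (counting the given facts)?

12

Round 1: (i) [safe_mode => led_green]; (iii) [log_uploaded, safe_mode => driver_loaded]; (ix) [ticket_escalated => disk_detected]. New: led_green, driver_loaded, disk_detected.
Round 2: (ii) [disk_detected, fan_spinning => temp_high]; (v) [led_green => cable_seated]; (vii) [driver_loaded => reseat_ram]. New: temp_high, cable_seated, reseat_ram.
Round 3: (iv) [cable_seated, disk_detected => update_required]. New: update_required.
Closure: {boot_ok, cable_seated, disk_detected, driver_loaded, fan_spinning, led_green, log_uploaded, reseat_ram, safe_mode, temp_high, ticket_escalated, update_required} — 12 facts.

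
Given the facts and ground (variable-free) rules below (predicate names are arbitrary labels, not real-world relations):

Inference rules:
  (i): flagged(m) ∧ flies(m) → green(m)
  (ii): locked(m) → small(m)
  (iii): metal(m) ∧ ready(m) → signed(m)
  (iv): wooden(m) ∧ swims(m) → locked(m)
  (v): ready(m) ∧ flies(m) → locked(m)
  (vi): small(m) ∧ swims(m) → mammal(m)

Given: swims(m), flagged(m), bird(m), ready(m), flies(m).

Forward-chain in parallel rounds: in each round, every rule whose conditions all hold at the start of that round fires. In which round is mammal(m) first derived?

Round 1: (i) [flagged(m) ∧ flies(m) → green(m)]; (v) [ready(m) ∧ flies(m) → locked(m)]. New: green(m), locked(m).
Round 2: (ii) [locked(m) → small(m)]. New: small(m).
Round 3: (vi) [small(m) ∧ swims(m) → mammal(m)]. New: mammal(m).
mammal(m) first appears in round 3.

3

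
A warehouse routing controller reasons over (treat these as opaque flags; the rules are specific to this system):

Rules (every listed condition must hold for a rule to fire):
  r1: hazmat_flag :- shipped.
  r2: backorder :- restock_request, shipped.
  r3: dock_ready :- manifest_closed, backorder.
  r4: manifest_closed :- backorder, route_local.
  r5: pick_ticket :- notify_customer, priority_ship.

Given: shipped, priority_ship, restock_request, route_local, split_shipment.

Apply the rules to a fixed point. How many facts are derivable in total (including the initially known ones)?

Round 1 — r1, r2, derive hazmat_flag, backorder.
Round 2 — r4, derive manifest_closed.
Round 3 — r3, derive dock_ready.
Closure: {backorder, dock_ready, hazmat_flag, manifest_closed, priority_ship, restock_request, route_local, shipped, split_shipment} — 9 facts.

9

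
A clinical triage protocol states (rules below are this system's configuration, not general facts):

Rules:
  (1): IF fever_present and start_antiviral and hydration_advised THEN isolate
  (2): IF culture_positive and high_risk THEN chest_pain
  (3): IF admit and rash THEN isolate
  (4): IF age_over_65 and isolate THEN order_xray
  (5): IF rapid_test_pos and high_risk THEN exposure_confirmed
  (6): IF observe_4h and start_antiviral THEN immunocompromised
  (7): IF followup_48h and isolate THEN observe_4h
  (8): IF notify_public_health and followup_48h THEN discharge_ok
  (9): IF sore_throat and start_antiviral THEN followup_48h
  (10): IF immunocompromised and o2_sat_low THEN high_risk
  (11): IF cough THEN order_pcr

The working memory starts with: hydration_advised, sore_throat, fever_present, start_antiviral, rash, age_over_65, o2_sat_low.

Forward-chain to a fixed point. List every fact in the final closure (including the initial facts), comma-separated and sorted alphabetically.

age_over_65, fever_present, followup_48h, high_risk, hydration_advised, immunocompromised, isolate, o2_sat_low, observe_4h, order_xray, rash, sore_throat, start_antiviral

Round 1: (1) [IF fever_present and start_antiviral and hydration_advised THEN isolate]; (9) [IF sore_throat and start_antiviral THEN followup_48h]. Adds isolate, followup_48h.
Round 2: (4) [IF age_over_65 and isolate THEN order_xray]; (7) [IF followup_48h and isolate THEN observe_4h]. Adds order_xray, observe_4h.
Round 3: (6) [IF observe_4h and start_antiviral THEN immunocompromised]. Adds immunocompromised.
Round 4: (10) [IF immunocompromised and o2_sat_low THEN high_risk]. Adds high_risk.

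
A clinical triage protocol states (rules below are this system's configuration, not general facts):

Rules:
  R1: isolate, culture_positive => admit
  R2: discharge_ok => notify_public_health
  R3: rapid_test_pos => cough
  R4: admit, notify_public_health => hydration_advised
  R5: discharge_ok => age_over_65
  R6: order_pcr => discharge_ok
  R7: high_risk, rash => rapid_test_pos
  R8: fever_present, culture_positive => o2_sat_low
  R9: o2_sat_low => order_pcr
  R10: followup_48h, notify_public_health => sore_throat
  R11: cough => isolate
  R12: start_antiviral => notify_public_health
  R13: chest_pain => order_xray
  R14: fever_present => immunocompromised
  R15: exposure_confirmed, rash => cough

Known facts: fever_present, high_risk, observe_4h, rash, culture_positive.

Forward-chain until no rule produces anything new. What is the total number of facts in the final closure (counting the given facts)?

16

Round 1 fires R7, R8, R14, giving rapid_test_pos, o2_sat_low, immunocompromised.
Round 2 fires R3, R9, giving cough, order_pcr.
Round 3 fires R6, R11, giving discharge_ok, isolate.
Round 4 fires R1, R2, R5, giving admit, notify_public_health, age_over_65.
Round 5 fires R4, giving hydration_advised.
Closure: {admit, age_over_65, cough, culture_positive, discharge_ok, fever_present, high_risk, hydration_advised, immunocompromised, isolate, notify_public_health, o2_sat_low, observe_4h, order_pcr, rapid_test_pos, rash} — 16 facts.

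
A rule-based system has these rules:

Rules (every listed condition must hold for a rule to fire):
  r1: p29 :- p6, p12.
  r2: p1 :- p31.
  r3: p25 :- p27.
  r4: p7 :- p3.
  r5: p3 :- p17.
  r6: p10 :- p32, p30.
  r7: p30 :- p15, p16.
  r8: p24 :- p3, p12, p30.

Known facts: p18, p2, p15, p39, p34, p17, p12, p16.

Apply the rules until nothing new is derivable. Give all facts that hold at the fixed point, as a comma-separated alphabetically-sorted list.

p12, p15, p16, p17, p18, p2, p24, p3, p30, p34, p39, p7

Round 1 — r5, r7, derive p3, p30.
Round 2 — r4, r8, derive p7, p24.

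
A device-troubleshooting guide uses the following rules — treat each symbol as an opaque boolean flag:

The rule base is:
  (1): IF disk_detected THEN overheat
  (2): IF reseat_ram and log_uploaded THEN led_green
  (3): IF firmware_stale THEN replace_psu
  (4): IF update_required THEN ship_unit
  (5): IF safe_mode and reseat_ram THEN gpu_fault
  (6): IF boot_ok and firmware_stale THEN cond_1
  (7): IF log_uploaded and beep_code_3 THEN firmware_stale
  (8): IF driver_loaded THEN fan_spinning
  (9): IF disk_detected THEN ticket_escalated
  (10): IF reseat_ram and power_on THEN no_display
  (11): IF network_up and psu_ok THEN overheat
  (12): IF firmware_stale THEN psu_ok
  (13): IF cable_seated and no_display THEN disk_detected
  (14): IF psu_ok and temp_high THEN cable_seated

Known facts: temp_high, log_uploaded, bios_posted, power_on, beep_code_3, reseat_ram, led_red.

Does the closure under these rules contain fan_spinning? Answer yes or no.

Round 1 — (2), (7), (10), derive led_green, firmware_stale, no_display.
Round 2 — (3), (12), derive replace_psu, psu_ok.
Round 3 — (14), derive cable_seated.
Round 4 — (13), derive disk_detected.
Round 5 — (1), (9), derive overheat, ticket_escalated.
Fixed point reached. fan_spinning is concluded only by (8); (8) needs driver_loaded (never derived).

no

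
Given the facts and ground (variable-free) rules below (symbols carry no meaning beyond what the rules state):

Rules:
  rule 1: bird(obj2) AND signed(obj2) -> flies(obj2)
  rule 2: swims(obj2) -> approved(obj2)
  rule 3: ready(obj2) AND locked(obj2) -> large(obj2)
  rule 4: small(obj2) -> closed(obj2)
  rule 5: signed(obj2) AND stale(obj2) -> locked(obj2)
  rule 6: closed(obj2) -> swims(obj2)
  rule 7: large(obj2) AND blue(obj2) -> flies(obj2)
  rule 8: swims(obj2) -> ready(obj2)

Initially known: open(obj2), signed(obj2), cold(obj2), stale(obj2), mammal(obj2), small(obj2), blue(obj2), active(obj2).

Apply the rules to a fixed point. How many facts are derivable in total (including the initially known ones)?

Round 1: rule 4 [small(obj2) -> closed(obj2)]; rule 5 [signed(obj2) AND stale(obj2) -> locked(obj2)]. Adds closed(obj2), locked(obj2).
Round 2: rule 6 [closed(obj2) -> swims(obj2)]. Adds swims(obj2).
Round 3: rule 2 [swims(obj2) -> approved(obj2)]; rule 8 [swims(obj2) -> ready(obj2)]. Adds approved(obj2), ready(obj2).
Round 4: rule 3 [ready(obj2) AND locked(obj2) -> large(obj2)]. Adds large(obj2).
Round 5: rule 7 [large(obj2) AND blue(obj2) -> flies(obj2)]. Adds flies(obj2).
Closure: {active(obj2), approved(obj2), blue(obj2), closed(obj2), cold(obj2), flies(obj2), large(obj2), locked(obj2), mammal(obj2), open(obj2), ready(obj2), signed(obj2), small(obj2), stale(obj2), swims(obj2)} — 15 facts.

15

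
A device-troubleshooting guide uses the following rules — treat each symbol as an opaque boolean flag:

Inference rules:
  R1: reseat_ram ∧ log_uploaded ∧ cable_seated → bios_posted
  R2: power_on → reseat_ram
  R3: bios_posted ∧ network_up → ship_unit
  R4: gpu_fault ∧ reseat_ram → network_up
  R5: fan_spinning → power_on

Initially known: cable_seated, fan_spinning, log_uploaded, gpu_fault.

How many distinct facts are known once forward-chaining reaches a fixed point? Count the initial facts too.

Round 1: R5 [fan_spinning → power_on]. Adds power_on.
Round 2: R2 [power_on → reseat_ram]. Adds reseat_ram.
Round 3: R1 [reseat_ram ∧ log_uploaded ∧ cable_seated → bios_posted]; R4 [gpu_fault ∧ reseat_ram → network_up]. Adds bios_posted, network_up.
Round 4: R3 [bios_posted ∧ network_up → ship_unit]. Adds ship_unit.
Closure: {bios_posted, cable_seated, fan_spinning, gpu_fault, log_uploaded, network_up, power_on, reseat_ram, ship_unit} — 9 facts.

9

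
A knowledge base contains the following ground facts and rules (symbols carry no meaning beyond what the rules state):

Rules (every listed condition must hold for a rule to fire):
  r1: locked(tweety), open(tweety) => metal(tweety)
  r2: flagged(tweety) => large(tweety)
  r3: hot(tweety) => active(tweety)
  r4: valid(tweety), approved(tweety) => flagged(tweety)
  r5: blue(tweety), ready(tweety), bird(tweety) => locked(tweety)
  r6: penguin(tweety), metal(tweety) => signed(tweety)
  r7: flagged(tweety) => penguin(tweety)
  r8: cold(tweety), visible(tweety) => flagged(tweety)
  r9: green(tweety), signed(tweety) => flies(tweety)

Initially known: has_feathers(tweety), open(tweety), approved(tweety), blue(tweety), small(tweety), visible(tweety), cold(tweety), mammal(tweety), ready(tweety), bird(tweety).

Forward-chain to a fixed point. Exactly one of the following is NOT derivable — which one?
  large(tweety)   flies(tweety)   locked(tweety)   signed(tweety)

flies(tweety)

Round 1: r5 [blue(tweety), ready(tweety), bird(tweety) => locked(tweety)]; r8 [cold(tweety), visible(tweety) => flagged(tweety)]. New: locked(tweety), flagged(tweety).
Round 2: r1 [locked(tweety), open(tweety) => metal(tweety)]; r2 [flagged(tweety) => large(tweety)]; r7 [flagged(tweety) => penguin(tweety)]. New: metal(tweety), large(tweety), penguin(tweety).
Round 3: r6 [penguin(tweety), metal(tweety) => signed(tweety)]. New: signed(tweety).
Derived: signed(tweety) (round 3), locked(tweety) (round 1), large(tweety) (round 2). flies(tweety) never appears in any round.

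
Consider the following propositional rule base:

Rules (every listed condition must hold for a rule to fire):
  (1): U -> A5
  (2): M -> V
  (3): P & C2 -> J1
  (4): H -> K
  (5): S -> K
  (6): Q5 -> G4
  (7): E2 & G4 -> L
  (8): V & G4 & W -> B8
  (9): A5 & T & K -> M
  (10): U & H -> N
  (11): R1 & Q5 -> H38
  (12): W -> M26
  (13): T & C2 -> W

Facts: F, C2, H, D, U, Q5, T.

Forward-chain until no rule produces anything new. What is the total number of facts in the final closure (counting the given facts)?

16

Round 1 fires (1), (4), (6), (10), (13), giving A5, K, G4, N, W.
Round 2 fires (9), (12), giving M, M26.
Round 3 fires (2), giving V.
Round 4 fires (8), giving B8.
Closure: {A5, B8, C2, D, F, G4, H, K, M, M26, N, Q5, T, U, V, W} — 16 facts.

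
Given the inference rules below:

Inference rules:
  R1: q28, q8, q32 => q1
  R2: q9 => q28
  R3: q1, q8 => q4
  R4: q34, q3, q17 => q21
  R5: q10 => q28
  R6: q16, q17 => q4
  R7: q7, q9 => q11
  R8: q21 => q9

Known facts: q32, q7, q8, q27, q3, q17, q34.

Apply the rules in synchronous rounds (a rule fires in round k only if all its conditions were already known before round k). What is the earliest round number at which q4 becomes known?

5

Round 1 fires R4, giving q21.
Round 2 fires R8, giving q9.
Round 3 fires R2, R7, giving q28, q11.
Round 4 fires R1, giving q1.
Round 5 fires R3, giving q4.
q4 first appears in round 5.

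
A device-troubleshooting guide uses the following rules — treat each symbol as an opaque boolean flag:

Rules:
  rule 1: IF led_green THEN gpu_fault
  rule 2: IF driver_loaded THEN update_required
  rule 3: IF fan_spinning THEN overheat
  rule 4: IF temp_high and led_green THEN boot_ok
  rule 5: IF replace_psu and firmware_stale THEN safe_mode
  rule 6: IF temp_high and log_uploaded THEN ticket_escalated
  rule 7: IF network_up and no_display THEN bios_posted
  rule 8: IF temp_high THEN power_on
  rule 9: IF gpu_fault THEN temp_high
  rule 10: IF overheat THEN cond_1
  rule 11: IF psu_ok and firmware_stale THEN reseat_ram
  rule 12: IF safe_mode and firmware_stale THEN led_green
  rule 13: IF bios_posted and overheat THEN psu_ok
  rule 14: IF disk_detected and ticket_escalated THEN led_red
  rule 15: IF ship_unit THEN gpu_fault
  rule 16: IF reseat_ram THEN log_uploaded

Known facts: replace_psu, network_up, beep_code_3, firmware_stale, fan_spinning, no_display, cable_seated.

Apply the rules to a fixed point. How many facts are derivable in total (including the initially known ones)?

20

Round 1 fires rule 3, rule 5, rule 7, giving overheat, safe_mode, bios_posted.
Round 2 fires rule 10, rule 12, rule 13, giving cond_1, led_green, psu_ok.
Round 3 fires rule 1, rule 11, giving gpu_fault, reseat_ram.
Round 4 fires rule 9, rule 16, giving temp_high, log_uploaded.
Round 5 fires rule 4, rule 6, rule 8, giving boot_ok, ticket_escalated, power_on.
Closure: {beep_code_3, bios_posted, boot_ok, cable_seated, cond_1, fan_spinning, firmware_stale, gpu_fault, led_green, log_uploaded, network_up, no_display, overheat, power_on, psu_ok, replace_psu, reseat_ram, safe_mode, temp_high, ticket_escalated} — 20 facts.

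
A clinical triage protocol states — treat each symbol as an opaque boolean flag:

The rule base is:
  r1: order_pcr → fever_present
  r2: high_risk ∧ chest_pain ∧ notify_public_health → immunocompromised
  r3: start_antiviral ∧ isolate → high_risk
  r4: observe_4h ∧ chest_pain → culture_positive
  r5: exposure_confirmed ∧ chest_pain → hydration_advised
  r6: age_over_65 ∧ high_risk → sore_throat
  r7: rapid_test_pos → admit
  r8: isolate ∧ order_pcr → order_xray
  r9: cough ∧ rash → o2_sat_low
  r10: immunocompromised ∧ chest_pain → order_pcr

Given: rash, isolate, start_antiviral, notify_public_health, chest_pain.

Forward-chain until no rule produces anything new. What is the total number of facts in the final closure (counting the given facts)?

Round 1 fires r3, giving high_risk.
Round 2 fires r2, giving immunocompromised.
Round 3 fires r10, giving order_pcr.
Round 4 fires r1, r8, giving fever_present, order_xray.
Closure: {chest_pain, fever_present, high_risk, immunocompromised, isolate, notify_public_health, order_pcr, order_xray, rash, start_antiviral} — 10 facts.

10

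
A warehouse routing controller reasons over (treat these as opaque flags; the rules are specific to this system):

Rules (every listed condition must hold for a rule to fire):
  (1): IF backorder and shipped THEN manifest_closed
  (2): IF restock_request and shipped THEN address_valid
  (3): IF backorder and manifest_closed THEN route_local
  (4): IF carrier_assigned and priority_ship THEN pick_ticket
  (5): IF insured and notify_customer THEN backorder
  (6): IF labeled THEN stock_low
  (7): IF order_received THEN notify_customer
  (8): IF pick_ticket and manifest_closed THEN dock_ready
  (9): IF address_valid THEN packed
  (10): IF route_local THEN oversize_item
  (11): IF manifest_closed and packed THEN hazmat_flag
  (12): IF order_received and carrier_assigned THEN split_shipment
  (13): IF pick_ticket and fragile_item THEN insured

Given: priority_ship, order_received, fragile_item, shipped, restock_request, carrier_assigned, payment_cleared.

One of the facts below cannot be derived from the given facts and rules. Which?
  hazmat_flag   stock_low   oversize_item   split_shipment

Round 1: (2) [IF restock_request and shipped THEN address_valid]; (4) [IF carrier_assigned and priority_ship THEN pick_ticket]; (7) [IF order_received THEN notify_customer]; (12) [IF order_received and carrier_assigned THEN split_shipment]. Adds address_valid, pick_ticket, notify_customer, split_shipment.
Round 2: (9) [IF address_valid THEN packed]; (13) [IF pick_ticket and fragile_item THEN insured]. Adds packed, insured.
Round 3: (5) [IF insured and notify_customer THEN backorder]. Adds backorder.
Round 4: (1) [IF backorder and shipped THEN manifest_closed]. Adds manifest_closed.
Round 5: (3) [IF backorder and manifest_closed THEN route_local]; (8) [IF pick_ticket and manifest_closed THEN dock_ready]; (11) [IF manifest_closed and packed THEN hazmat_flag]. Adds route_local, dock_ready, hazmat_flag.
Round 6: (10) [IF route_local THEN oversize_item]. Adds oversize_item.
Derived: hazmat_flag (round 5), split_shipment (round 1), oversize_item (round 6). stock_low never appears in any round.

stock_low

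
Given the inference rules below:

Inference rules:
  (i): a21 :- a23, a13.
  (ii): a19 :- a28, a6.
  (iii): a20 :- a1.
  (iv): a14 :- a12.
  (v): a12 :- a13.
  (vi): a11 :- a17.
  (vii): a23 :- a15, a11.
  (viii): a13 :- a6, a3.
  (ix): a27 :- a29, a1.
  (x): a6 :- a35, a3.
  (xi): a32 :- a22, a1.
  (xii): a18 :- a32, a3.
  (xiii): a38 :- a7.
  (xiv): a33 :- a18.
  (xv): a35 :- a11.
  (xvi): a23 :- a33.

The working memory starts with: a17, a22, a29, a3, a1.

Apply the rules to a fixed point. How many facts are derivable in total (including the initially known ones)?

Round 1 fires (iii), (vi), (ix), (xi), giving a20, a11, a27, a32.
Round 2 fires (xii), (xv), giving a18, a35.
Round 3 fires (x), (xiv), giving a6, a33.
Round 4 fires (viii), (xvi), giving a13, a23.
Round 5 fires (i), (v), giving a21, a12.
Round 6 fires (iv), giving a14.
Closure: {a1, a11, a12, a13, a14, a17, a18, a20, a21, a22, a23, a27, a29, a3, a32, a33, a35, a6} — 18 facts.

18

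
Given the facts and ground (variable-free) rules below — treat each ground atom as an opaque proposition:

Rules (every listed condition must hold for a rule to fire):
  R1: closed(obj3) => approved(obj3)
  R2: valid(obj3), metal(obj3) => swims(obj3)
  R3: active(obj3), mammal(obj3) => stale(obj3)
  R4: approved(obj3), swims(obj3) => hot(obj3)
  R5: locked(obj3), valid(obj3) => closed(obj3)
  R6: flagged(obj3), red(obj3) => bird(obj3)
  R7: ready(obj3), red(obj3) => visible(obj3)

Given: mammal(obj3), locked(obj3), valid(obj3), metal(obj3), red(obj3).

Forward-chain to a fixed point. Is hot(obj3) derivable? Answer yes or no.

yes

Round 1 — R2, R5, derive swims(obj3), closed(obj3).
Round 2 — R1, derive approved(obj3).
Round 3 — R4, derive hot(obj3).
hot(obj3) appears in round 3, so it is derivable.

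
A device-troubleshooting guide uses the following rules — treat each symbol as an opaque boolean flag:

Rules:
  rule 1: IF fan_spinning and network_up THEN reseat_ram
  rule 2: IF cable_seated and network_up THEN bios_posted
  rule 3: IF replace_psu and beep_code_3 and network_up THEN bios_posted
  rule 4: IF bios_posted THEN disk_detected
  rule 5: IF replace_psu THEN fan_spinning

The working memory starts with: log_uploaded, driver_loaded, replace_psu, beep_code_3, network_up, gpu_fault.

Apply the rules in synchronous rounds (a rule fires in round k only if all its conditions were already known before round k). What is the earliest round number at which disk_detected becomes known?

2

Round 1 fires rule 3, rule 5, giving bios_posted, fan_spinning.
Round 2 fires rule 1, rule 4, giving reseat_ram, disk_detected.
disk_detected first appears in round 2.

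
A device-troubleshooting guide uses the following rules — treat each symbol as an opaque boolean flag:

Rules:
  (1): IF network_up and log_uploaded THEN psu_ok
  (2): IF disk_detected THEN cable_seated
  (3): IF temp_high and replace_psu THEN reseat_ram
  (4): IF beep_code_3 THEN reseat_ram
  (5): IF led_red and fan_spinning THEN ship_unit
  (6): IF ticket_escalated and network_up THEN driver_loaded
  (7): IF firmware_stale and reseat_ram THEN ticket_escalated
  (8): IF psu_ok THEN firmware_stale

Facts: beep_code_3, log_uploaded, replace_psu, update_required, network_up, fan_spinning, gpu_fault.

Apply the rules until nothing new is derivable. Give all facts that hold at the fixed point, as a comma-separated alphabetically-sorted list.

Round 1 fires (1), (4), giving psu_ok, reseat_ram.
Round 2 fires (8), giving firmware_stale.
Round 3 fires (7), giving ticket_escalated.
Round 4 fires (6), giving driver_loaded.

beep_code_3, driver_loaded, fan_spinning, firmware_stale, gpu_fault, log_uploaded, network_up, psu_ok, replace_psu, reseat_ram, ticket_escalated, update_required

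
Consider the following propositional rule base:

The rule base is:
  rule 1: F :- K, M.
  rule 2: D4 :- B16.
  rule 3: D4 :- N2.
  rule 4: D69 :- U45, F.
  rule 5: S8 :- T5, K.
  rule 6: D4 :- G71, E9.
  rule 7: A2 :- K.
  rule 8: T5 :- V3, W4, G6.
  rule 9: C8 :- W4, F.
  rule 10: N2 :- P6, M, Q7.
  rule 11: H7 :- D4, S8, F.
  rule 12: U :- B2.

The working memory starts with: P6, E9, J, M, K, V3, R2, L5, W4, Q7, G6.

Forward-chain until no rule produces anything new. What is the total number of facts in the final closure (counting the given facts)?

Round 1 fires rule 1, rule 7, rule 8, rule 10, giving F, A2, T5, N2.
Round 2 fires rule 3, rule 5, rule 9, giving D4, S8, C8.
Round 3 fires rule 11, giving H7.
Closure: {A2, C8, D4, E9, F, G6, H7, J, K, L5, M, N2, P6, Q7, R2, S8, T5, V3, W4} — 19 facts.

19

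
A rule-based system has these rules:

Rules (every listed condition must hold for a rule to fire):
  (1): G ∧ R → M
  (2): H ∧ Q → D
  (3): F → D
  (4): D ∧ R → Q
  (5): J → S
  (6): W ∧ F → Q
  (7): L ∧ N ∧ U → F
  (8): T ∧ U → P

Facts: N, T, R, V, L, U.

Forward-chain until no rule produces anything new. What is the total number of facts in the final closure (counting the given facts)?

Round 1: (7) [L ∧ N ∧ U → F]; (8) [T ∧ U → P]. Adds F, P.
Round 2: (3) [F → D]. Adds D.
Round 3: (4) [D ∧ R → Q]. Adds Q.
Closure: {D, F, L, N, P, Q, R, T, U, V} — 10 facts.

10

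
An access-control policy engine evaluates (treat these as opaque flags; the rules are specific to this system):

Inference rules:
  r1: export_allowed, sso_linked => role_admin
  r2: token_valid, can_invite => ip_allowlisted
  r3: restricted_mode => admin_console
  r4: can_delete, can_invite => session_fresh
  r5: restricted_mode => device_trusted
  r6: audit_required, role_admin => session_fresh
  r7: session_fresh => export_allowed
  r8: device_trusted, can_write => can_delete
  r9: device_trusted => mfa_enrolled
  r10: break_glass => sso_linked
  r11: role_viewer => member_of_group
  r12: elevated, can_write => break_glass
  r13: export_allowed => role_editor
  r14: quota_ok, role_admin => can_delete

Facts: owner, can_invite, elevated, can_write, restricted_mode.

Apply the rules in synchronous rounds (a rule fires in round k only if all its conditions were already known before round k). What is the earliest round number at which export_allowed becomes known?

4

Round 1: r3 [restricted_mode => admin_console]; r5 [restricted_mode => device_trusted]; r12 [elevated, can_write => break_glass]. Adds admin_console, device_trusted, break_glass.
Round 2: r8 [device_trusted, can_write => can_delete]; r9 [device_trusted => mfa_enrolled]; r10 [break_glass => sso_linked]. Adds can_delete, mfa_enrolled, sso_linked.
Round 3: r4 [can_delete, can_invite => session_fresh]. Adds session_fresh.
Round 4: r7 [session_fresh => export_allowed]. Adds export_allowed.
export_allowed first appears in round 4.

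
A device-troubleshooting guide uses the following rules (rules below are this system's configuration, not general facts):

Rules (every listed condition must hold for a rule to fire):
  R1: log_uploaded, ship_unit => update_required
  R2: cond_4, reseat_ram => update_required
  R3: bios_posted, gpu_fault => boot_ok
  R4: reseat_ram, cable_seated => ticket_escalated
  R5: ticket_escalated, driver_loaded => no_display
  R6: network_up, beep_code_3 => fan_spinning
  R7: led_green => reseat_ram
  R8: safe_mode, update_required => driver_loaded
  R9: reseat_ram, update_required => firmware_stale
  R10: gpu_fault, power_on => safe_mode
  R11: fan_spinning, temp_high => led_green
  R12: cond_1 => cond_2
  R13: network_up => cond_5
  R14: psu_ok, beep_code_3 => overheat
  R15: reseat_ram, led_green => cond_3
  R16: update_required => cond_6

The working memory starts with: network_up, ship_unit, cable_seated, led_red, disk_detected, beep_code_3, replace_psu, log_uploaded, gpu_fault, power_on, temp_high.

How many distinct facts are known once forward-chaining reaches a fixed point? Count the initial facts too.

23

Round 1 — R1, R6, R10, R13, derive update_required, fan_spinning, safe_mode, cond_5.
Round 2 — R8, R11, R16, derive driver_loaded, led_green, cond_6.
Round 3 — R7, derive reseat_ram.
Round 4 — R4, R9, R15, derive ticket_escalated, firmware_stale, cond_3.
Round 5 — R5, derive no_display.
Closure: {beep_code_3, cable_seated, cond_3, cond_5, cond_6, disk_detected, driver_loaded, fan_spinning, firmware_stale, gpu_fault, led_green, led_red, log_uploaded, network_up, no_display, power_on, replace_psu, reseat_ram, safe_mode, ship_unit, temp_high, ticket_escalated, update_required} — 23 facts.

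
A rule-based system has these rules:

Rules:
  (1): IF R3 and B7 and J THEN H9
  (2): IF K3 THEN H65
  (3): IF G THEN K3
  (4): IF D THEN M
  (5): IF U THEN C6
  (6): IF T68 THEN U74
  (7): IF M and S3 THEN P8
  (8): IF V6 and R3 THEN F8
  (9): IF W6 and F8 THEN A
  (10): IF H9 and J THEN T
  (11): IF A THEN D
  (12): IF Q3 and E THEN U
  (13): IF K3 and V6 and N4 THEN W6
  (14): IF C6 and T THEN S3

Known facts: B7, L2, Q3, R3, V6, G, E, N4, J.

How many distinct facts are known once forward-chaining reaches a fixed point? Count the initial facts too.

22

[1] (1) [IF R3 and B7 and J THEN H9]; (3) [IF G THEN K3]; (8) [IF V6 and R3 THEN F8]; (12) [IF Q3 and E THEN U]. ⇒ new: H9, K3, F8, U.
[2] (2) [IF K3 THEN H65]; (5) [IF U THEN C6]; (10) [IF H9 and J THEN T]; (13) [IF K3 and V6 and N4 THEN W6]. ⇒ new: H65, C6, T, W6.
[3] (9) [IF W6 and F8 THEN A]; (14) [IF C6 and T THEN S3]. ⇒ new: A, S3.
[4] (11) [IF A THEN D]. ⇒ new: D.
[5] (4) [IF D THEN M]. ⇒ new: M.
[6] (7) [IF M and S3 THEN P8]. ⇒ new: P8.
Closure: {A, B7, C6, D, E, F8, G, H65, H9, J, K3, L2, M, N4, P8, Q3, R3, S3, T, U, V6, W6} — 22 facts.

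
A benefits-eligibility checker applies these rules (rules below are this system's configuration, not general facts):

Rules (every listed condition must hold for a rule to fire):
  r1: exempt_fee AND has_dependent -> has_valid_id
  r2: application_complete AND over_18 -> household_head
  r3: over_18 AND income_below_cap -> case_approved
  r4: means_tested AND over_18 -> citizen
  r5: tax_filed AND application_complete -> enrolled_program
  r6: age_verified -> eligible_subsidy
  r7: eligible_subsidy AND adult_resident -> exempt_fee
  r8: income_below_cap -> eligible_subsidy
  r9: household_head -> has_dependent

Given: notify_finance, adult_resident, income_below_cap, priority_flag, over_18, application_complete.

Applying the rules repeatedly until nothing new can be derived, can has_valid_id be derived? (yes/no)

yes

Round 1: r2 [application_complete AND over_18 -> household_head]; r3 [over_18 AND income_below_cap -> case_approved]; r8 [income_below_cap -> eligible_subsidy]. New: household_head, case_approved, eligible_subsidy.
Round 2: r7 [eligible_subsidy AND adult_resident -> exempt_fee]; r9 [household_head -> has_dependent]. New: exempt_fee, has_dependent.
Round 3: r1 [exempt_fee AND has_dependent -> has_valid_id]. New: has_valid_id.
has_valid_id appears in round 3, so it is derivable.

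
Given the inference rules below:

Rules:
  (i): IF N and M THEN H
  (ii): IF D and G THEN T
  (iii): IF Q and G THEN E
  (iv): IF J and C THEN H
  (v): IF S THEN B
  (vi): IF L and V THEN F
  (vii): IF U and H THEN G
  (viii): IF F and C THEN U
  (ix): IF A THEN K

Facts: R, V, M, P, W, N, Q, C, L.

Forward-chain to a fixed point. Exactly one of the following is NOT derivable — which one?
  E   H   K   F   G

Round 1 fires (i), (vi), giving H, F.
Round 2 fires (viii), giving U.
Round 3 fires (vii), giving G.
Round 4 fires (iii), giving E.
Derived: F (round 1), G (round 3), H (round 1), E (round 4). K never appears in any round.

K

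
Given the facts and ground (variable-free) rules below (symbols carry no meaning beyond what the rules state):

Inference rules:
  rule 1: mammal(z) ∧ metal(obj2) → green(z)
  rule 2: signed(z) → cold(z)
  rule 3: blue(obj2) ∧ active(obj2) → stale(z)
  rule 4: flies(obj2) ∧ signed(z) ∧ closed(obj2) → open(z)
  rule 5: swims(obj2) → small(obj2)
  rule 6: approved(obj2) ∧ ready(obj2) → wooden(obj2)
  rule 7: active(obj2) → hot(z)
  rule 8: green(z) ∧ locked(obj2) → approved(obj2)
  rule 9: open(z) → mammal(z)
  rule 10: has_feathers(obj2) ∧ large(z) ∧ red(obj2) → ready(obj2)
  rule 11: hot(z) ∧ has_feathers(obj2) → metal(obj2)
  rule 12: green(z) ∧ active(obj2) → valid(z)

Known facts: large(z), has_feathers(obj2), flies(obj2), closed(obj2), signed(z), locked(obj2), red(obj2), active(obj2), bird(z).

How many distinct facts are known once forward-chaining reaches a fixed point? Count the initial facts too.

Round 1: rule 2 [signed(z) → cold(z)]; rule 4 [flies(obj2) ∧ signed(z) ∧ closed(obj2) → open(z)]; rule 7 [active(obj2) → hot(z)]; rule 10 [has_feathers(obj2) ∧ large(z) ∧ red(obj2) → ready(obj2)]. Adds cold(z), open(z), hot(z), ready(obj2).
Round 2: rule 9 [open(z) → mammal(z)]; rule 11 [hot(z) ∧ has_feathers(obj2) → metal(obj2)]. Adds mammal(z), metal(obj2).
Round 3: rule 1 [mammal(z) ∧ metal(obj2) → green(z)]. Adds green(z).
Round 4: rule 8 [green(z) ∧ locked(obj2) → approved(obj2)]; rule 12 [green(z) ∧ active(obj2) → valid(z)]. Adds approved(obj2), valid(z).
Round 5: rule 6 [approved(obj2) ∧ ready(obj2) → wooden(obj2)]. Adds wooden(obj2).
Closure: {active(obj2), approved(obj2), bird(z), closed(obj2), cold(z), flies(obj2), green(z), has_feathers(obj2), hot(z), large(z), locked(obj2), mammal(z), metal(obj2), open(z), ready(obj2), red(obj2), signed(z), valid(z), wooden(obj2)} — 19 facts.

19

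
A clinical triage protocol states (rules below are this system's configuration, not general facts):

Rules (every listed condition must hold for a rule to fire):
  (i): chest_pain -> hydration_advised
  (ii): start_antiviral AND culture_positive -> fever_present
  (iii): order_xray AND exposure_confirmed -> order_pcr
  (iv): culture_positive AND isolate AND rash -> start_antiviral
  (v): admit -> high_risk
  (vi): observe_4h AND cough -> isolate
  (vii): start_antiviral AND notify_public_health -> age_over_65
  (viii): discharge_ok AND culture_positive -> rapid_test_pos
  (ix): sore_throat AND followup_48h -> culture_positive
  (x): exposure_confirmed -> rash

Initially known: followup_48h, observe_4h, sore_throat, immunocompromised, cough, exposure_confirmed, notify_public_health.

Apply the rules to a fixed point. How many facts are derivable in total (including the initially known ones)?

Round 1: (vi) [observe_4h AND cough -> isolate]; (ix) [sore_throat AND followup_48h -> culture_positive]; (x) [exposure_confirmed -> rash]. New: isolate, culture_positive, rash.
Round 2: (iv) [culture_positive AND isolate AND rash -> start_antiviral]. New: start_antiviral.
Round 3: (ii) [start_antiviral AND culture_positive -> fever_present]; (vii) [start_antiviral AND notify_public_health -> age_over_65]. New: fever_present, age_over_65.
Closure: {age_over_65, cough, culture_positive, exposure_confirmed, fever_present, followup_48h, immunocompromised, isolate, notify_public_health, observe_4h, rash, sore_throat, start_antiviral} — 13 facts.

13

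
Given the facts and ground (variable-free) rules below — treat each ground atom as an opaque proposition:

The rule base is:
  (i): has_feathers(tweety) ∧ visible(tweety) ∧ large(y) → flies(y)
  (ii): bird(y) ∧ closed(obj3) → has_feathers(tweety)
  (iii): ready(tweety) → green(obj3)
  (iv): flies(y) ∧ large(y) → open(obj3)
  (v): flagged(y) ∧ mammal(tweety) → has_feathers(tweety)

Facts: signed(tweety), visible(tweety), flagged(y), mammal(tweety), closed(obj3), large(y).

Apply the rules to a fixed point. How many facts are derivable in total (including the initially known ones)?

9

Round 1: (v) [flagged(y) ∧ mammal(tweety) → has_feathers(tweety)]. Adds has_feathers(tweety).
Round 2: (i) [has_feathers(tweety) ∧ visible(tweety) ∧ large(y) → flies(y)]. Adds flies(y).
Round 3: (iv) [flies(y) ∧ large(y) → open(obj3)]. Adds open(obj3).
Closure: {closed(obj3), flagged(y), flies(y), has_feathers(tweety), large(y), mammal(tweety), open(obj3), signed(tweety), visible(tweety)} — 9 facts.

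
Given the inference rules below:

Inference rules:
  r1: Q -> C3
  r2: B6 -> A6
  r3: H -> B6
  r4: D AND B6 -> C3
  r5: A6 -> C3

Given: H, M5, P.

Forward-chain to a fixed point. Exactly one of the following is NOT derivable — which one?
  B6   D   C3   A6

Round 1: r3 [H -> B6]. Adds B6.
Round 2: r2 [B6 -> A6]. Adds A6.
Round 3: r5 [A6 -> C3]. Adds C3.
Derived: C3 (round 3), A6 (round 2), B6 (round 1). D never appears in any round.

D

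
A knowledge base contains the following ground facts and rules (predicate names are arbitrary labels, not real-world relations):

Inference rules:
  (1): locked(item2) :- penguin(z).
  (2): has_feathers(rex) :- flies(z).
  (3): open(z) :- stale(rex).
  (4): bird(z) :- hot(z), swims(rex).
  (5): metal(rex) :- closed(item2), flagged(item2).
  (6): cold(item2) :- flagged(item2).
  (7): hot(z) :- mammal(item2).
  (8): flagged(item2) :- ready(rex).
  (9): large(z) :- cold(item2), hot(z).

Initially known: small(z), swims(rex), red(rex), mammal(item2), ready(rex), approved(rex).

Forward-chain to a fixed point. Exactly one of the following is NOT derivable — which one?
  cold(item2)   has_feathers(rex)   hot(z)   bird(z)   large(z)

Round 1 fires (7), (8), giving hot(z), flagged(item2).
Round 2 fires (4), (6), giving bird(z), cold(item2).
Round 3 fires (9), giving large(z).
Derived: large(z) (round 3), hot(z) (round 1), bird(z) (round 2), cold(item2) (round 2). has_feathers(rex) never appears in any round.

has_feathers(rex)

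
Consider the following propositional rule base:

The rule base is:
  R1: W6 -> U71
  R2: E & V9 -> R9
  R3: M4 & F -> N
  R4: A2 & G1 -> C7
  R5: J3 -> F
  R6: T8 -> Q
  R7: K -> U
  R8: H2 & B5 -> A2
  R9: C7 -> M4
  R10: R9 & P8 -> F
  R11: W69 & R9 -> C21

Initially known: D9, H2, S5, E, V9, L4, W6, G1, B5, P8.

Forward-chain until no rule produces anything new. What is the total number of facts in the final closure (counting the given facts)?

Round 1: R1 [W6 -> U71]; R2 [E & V9 -> R9]; R8 [H2 & B5 -> A2]. Adds U71, R9, A2.
Round 2: R4 [A2 & G1 -> C7]; R10 [R9 & P8 -> F]. Adds C7, F.
Round 3: R9 [C7 -> M4]. Adds M4.
Round 4: R3 [M4 & F -> N]. Adds N.
Closure: {A2, B5, C7, D9, E, F, G1, H2, L4, M4, N, P8, R9, S5, U71, V9, W6} — 17 facts.

17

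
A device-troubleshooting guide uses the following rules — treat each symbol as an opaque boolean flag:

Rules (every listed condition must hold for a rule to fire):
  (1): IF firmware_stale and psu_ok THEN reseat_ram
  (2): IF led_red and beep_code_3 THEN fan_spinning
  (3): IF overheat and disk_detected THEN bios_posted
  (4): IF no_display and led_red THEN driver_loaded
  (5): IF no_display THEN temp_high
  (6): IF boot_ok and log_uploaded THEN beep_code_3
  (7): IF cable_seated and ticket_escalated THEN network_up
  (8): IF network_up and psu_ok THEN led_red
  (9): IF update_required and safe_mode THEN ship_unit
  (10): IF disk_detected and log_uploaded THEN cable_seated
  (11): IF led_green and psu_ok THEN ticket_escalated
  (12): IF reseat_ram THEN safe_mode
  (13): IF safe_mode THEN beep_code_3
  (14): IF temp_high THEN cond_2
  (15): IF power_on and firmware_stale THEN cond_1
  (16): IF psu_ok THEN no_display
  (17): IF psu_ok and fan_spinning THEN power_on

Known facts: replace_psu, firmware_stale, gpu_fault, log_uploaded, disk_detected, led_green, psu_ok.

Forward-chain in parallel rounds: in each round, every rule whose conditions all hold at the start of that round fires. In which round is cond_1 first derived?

6

Round 1: (1) [IF firmware_stale and psu_ok THEN reseat_ram]; (10) [IF disk_detected and log_uploaded THEN cable_seated]; (11) [IF led_green and psu_ok THEN ticket_escalated]; (16) [IF psu_ok THEN no_display]. Adds reseat_ram, cable_seated, ticket_escalated, no_display.
Round 2: (5) [IF no_display THEN temp_high]; (7) [IF cable_seated and ticket_escalated THEN network_up]; (12) [IF reseat_ram THEN safe_mode]. Adds temp_high, network_up, safe_mode.
Round 3: (8) [IF network_up and psu_ok THEN led_red]; (13) [IF safe_mode THEN beep_code_3]; (14) [IF temp_high THEN cond_2]. Adds led_red, beep_code_3, cond_2.
Round 4: (2) [IF led_red and beep_code_3 THEN fan_spinning]; (4) [IF no_display and led_red THEN driver_loaded]. Adds fan_spinning, driver_loaded.
Round 5: (17) [IF psu_ok and fan_spinning THEN power_on]. Adds power_on.
Round 6: (15) [IF power_on and firmware_stale THEN cond_1]. Adds cond_1.
cond_1 first appears in round 6.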